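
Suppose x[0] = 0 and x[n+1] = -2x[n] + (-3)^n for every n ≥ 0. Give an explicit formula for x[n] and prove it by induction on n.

Claim: x[n] = (-2)^n − (-3)^n.

Base case: x[0] = 0, and (-2)^0 − (-3)^0 = 1 − 1 = 0.
Assume x[m] = (-2)^m − (-3)^m for some m ≥ 0.
Then x[m+1] = -2x[m] + (-3)^m = -2·((-2)^m − (-3)^m) + (-3)^m = (-2)^{m+1} + 2·(-3)^m + (-3)^m = (-2)^{m+1} + 3·(-3)^m = (-2)^{m+1} − (-3)^{m+1}.
This completes the inductive step, so x[n] = (-2)^n − (-3)^n for all n ≥ 0.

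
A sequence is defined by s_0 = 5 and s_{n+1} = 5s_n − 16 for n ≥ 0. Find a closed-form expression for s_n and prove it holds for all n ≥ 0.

Claim: s_n = 5^n + 4.

Base case: s_0 = 5, and 5^0 + 4 = 1 + 4 = 5.
Assume s_k = 5^k + 4 for some k ≥ 0.
Then s_{k+1} = 5s_k − 16 = 5·(5^k + 4) − 16 = 5^{k+1} + 20 − 16 = 5^{k+1} + 4.
By induction, s_n = 5^n + 4 for all n ≥ 0.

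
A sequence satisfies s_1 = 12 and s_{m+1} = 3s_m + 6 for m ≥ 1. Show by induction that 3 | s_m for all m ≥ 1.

Base case: s_1 = 12 = 3·4, so 3 | s_1.
Assume 3 | s_k, so s_k = 3t for some integer t.
Then s_{k+1} = 3s_k + 6 = 3·(3t) + 6 = 3(3t + 2), so 3 | s_{k+1}.
Hence 3 | s_m for every m ≥ 1, by induction.

3 | s_m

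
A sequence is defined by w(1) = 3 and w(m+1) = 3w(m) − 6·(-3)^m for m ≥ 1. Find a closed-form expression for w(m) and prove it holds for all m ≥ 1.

Claim: w(m) = 2·3^m + (-3)^m.

Base case: w(1) = 3, and 2·3^1 + (-3)^1 = 6 − 3 = 3.
Assume w(j) = 2·3^j + (-3)^j for some j ≥ 1.
Then w(j+1) = 3w(j) − 6·(-3)^j = 3·(2·3^j + (-3)^j) − 6·(-3)^j = 2·3^{j+1} + 3·(-3)^j − 6·(-3)^j = 2·3^{j+1} − 3·(-3)^j = 2·3^{j+1} + (-3)^{j+1}.
This completes the inductive step, so w(m) = 2·3^m + (-3)^m for all m ≥ 1.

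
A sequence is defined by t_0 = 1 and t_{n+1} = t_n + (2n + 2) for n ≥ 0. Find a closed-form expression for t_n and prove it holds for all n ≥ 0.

Claim: t_n = n^2 + n + 1.

Base case: t_0 = 1, and 0^2 + 0 + 1 = 1.
Assume t_r = r^2 + r + 1.
Then t_{r+1} = t_r + (2r + 2) = (r^2 + r + 1) + (2r + 2) = r^2 + 3r + 3,
and (r+1)^2 + (r+1) + 1 = r^2 + 3r + 3.
Hence t_n = n^2 + n + 1 for every n ≥ 0, by induction.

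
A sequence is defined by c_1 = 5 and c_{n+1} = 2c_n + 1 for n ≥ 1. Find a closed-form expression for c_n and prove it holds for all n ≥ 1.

Claim: c_n = 3·2^n − 1.

Base case: c_1 = 5, and 3·2^1 − 1 = 6 − 1 = 5.
Assume c_j = 3·2^j − 1 for some j ≥ 1.
Then c_{j+1} = 2c_j + 1 = 2·(3·2^j − 1) + 1 = 6·2^j − 2 + 1 = 3·2^{j+1} − 1.
Hence c_n = 3·2^n − 1 for every n ≥ 1, by induction.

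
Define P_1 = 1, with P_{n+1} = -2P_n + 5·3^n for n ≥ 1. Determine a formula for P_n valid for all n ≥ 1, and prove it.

Claim: P_n = (-2)^n + 3^n.

Base case: P_1 = 1, and (-2)^1 + 3^1 = -2 + 3 = 1.
Assume P_r = (-2)^r + 3^r for some r ≥ 1.
Then P_{r+1} = -2P_r + 5·3^r = -2·((-2)^r + 3^r) + 5·3^r = (-2)^{r+1} − 2·3^r + 5·3^r = (-2)^{r+1} + 3·3^r = (-2)^{r+1} + 3^{r+1}.
Hence P_n = (-2)^n + 3^n for every n ≥ 1, by induction.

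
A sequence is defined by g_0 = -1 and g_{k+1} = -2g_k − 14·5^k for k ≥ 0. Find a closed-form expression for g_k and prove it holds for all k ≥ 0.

Claim: g_k = (-2)^k − 2·5^k.

Base case: g_0 = -1, and (-2)^0 − 2·5^0 = 1 − 2 = -1.
Assume g_r = (-2)^r − 2·5^r for some r ≥ 0.
Then g_{r+1} = -2g_r − 14·5^r = -2·((-2)^r − 2·5^r) − 14·5^r = (-2)^{r+1} + 4·5^r − 14·5^r = (-2)^{r+1} − 10·5^r = (-2)^{r+1} − 2·5^{r+1}.
By induction, g_k = (-2)^k − 2·5^k for all k ≥ 0.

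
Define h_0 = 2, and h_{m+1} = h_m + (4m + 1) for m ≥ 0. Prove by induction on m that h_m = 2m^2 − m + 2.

Base case: h_0 = 2, and 2·0^2 − 0 + 2 = 2.
Assume h_j = 2j^2 − j + 2.
Then h_{j+1} = h_j + (4j + 1) = (2j^2 − j + 2) + (4j + 1) = 2j^2 + 3j + 3,
and 2·(j+1)^2 − (j+1) + 2 = 2j^2 + 3j + 3.
This completes the inductive step, so h_m = 2m^2 − m + 2 for all m ≥ 0.

h_m = 2m^2 − m + 2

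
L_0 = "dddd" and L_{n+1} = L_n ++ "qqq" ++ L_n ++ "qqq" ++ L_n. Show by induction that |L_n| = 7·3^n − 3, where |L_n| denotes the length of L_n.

Base case: |L_0| = 4, and 7·3^0 − 3 = 4.
Assume |L_k| = 7·3^k − 3.
Then |L_{k+1}| = 3|L_k| + 6 = 3(7·3^k − 3) + 6 = 7·3^{k+1} − 9 + 6 = 7·3^{k+1} − 3.
So the formula holds for k+1, and by induction |L_n| = 7·3^n − 3 for all n ≥ 0.

|L_n| = 7·3^n − 3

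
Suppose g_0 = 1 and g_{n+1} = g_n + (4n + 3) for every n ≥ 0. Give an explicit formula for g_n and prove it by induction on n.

Claim: g_n = 2n^2 + n + 1.

Base case: g_0 = 1, and 2·0^2 + 0 + 1 = 1.
Assume g_r = 2r^2 + r + 1.
Then g_{r+1} = g_r + (4r + 3) = (2r^2 + r + 1) + (4r + 3) = 2r^2 + 5r + 4,
and 2·(r+1)^2 + (r+1) + 1 = 2r^2 + 5r + 4.
Hence g_n = 2n^2 + n + 1 for every n ≥ 0, by induction.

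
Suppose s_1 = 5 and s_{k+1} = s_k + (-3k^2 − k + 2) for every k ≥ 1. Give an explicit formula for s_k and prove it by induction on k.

Claim: s_k = -k^3 + k^2 + 2k + 3.

Base case: s_1 = 5, and -1^3 + 1^2 + 2·1 + 3 = 5.
Assume s_j = -j^3 + j^2 + 2j + 3.
Then s_{j+1} = s_j + (-3j^2 − j + 2) = (-j^3 + j^2 + 2j + 3) + (-3j^2 − j + 2) = -j^3 − 2j^2 + j + 5,
and -(j+1)^3 + (j+1)^2 + 2·(j+1) + 3 = -j^3 − 2j^2 + j + 5.
Hence s_k = -k^3 + k^2 + 2k + 3 for every k ≥ 1, by induction.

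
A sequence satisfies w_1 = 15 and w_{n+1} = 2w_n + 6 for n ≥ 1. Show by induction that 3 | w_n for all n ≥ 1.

Base case: w_1 = 15 = 3·5, so 3 | w_1.
Assume 3 | w_m, so w_m = 3t for some integer t.
Then w_{m+1} = 2w_m + 6 = 2·(3t) + 6 = 3(2t + 2), so 3 | w_{m+1}.
This completes the inductive step, so 3 | w_n for all n ≥ 1.

3 | w_n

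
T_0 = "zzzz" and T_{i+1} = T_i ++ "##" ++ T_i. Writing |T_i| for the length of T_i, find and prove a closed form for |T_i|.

Claim: |T_i| = 6·2^i − 2.

Base case: |T_0| = 4, and 6·2^0 − 2 = 4.
Assume |T_r| = 6·2^r − 2.
Then |T_{r+1}| = |T_r| + 2 + |T_r| = 2|T_r| + 2 = 2(6·2^r − 2) + 2 = 6·2^{r+1} − 4 + 2 = 6·2^{r+1} − 2.
By induction, |T_i| = 6·2^i − 2 for all i ≥ 0.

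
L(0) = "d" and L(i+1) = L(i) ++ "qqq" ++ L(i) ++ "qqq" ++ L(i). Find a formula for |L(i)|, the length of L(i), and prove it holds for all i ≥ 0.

Claim: |L(i)| = 4·3^i − 3.

Base case: |L(0)| = 1, and 4·3^0 − 3 = 1.
Assume |L(m)| = 4·3^m − 3.
Then |L(m+1)| = 3|L(m)| + 6 = 3(4·3^m − 3) + 6 = 4·3^{m+1} − 9 + 6 = 4·3^{m+1} − 3.
Hence |L(i)| = 4·3^i − 3 for every i ≥ 0, by induction.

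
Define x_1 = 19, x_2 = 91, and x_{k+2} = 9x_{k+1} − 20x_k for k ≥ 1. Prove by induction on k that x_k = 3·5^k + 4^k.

Base cases: x_1 = 19 and 3·5^1 + 4^1 = 19; x_2 = 91 and 3·5^2 + 4^2 = 91.
Assume x_i = 3·5^i + 4^i for all 1 ≤ i ≤ j, where j ≥ 2.
Then x_{j+1} = 9x_j − 20x_{j−1} = 9·(3·5^j + 4^j) − 20·(3·5^{j−1} + 4^{j−1}) = 3·(9·5 − 20)5^{j−1} + (9·4 − 20)4^{j−1} = 75·5^{j−1} + 16·4^{j−1} = 3·5^{j+1} + 4^{j+1}.
By strong induction, x_k = 3·5^k + 4^k for all k ≥ 1.

x_k = 3·5^k + 4^k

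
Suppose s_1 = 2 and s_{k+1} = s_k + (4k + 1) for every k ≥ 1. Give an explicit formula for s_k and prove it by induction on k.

Claim: s_k = 2k^2 − k + 1.

Base case: s_1 = 2, and 2·1^2 − 1 + 1 = 2.
Assume s_j = 2j^2 − j + 1.
Then s_{j+1} = s_j + (4j + 1) = (2j^2 − j + 1) + (4j + 1) = 2j^2 + 3j + 2,
and 2·(j+1)^2 − (j+1) + 1 = 2j^2 + 3j + 2.
Hence s_k = 2k^2 − k + 1 for every k ≥ 1, by induction.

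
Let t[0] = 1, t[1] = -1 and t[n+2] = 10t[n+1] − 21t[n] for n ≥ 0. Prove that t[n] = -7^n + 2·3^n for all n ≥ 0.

Base cases: t[0] = 1 and -7^0 + 2·3^0 = 1; t[1] = -1 and -7^1 + 2·3^1 = -1.
Assume t[j] = -7^j + 2·3^j for all 0 ≤ j ≤ r, where r ≥ 1.
Then t[r+1] = 10t[r] − 21t[r−1] = 10·(-7^r + 2·3^r) − 21·(-7^{r−1} + 2·3^{r−1}) = -(10·7 − 21)7^{r−1} + 2·(10·3 − 21)3^{r−1} = -49·7^{r−1} + 18·3^{r−1} = -7^{r+1} + 2·3^{r+1}.
Hence t[n] = -7^n + 2·3^n for every n ≥ 0, by strong induction.

t[n] = -7^n + 2·3^n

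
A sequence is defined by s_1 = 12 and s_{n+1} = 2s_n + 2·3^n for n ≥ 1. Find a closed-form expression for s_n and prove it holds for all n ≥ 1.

Claim: s_n = 3·2^n + 2·3^n.

Base case: s_1 = 12, and 3·2^1 + 2·3^1 = 6 + 6 = 12.
Assume s_r = 3·2^r + 2·3^r for some r ≥ 1.
Then s_{r+1} = 2s_r + 2·3^r = 2·(3·2^r + 2·3^r) + 2·3^r = 3·2^{r+1} + 4·3^r + 2·3^r = 3·2^{r+1} + 6·3^r = 3·2^{r+1} + 2·3^{r+1}.
So the formula holds for r+1, and by induction s_n = 3·2^n + 2·3^n for all n ≥ 1.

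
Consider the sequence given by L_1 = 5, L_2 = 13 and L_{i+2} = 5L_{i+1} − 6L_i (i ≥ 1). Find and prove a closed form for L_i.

Claim: L_i = 2^i + 3^i.

Base cases: L_1 = 5 and 2^1 + 3^1 = 5; L_2 = 13 and 2^2 + 3^2 = 13.
Assume L_j = 2^j + 3^j for all 1 ≤ j ≤ r, where r ≥ 2.
Then L_{r+1} = 5L_r − 6L_{r−1} = 5·(2^r + 3^r) − 6·(2^{r−1} + 3^{r−1}) = (5·2 − 6)2^{r−1} + (5·3 − 6)3^{r−1} = 4·2^{r−1} + 9·3^{r−1} = 2^{r+1} + 3^{r+1}.
By strong induction, L_i = 2^i + 3^i for all i ≥ 1.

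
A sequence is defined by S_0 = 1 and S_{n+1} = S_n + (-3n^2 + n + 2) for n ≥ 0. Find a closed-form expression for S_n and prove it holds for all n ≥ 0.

Claim: S_n = -n^3 + 2n^2 + n + 1.

Base case: S_0 = 1, and -0^3 + 2·0^2 + 0 + 1 = 1.
Assume S_k = -k^3 + 2k^2 + k + 1.
Then S_{k+1} = S_k + (-3k^2 + k + 2) = (-k^3 + 2k^2 + k + 1) + (-3k^2 + k + 2) = -k^3 − k^2 + 2k + 3,
and -(k+1)^3 + 2·(k+1)^2 + (k+1) + 1 = -k^3 − k^2 + 2k + 3.
By induction, S_n = -n^3 + 2n^2 + n + 1 for all n ≥ 0.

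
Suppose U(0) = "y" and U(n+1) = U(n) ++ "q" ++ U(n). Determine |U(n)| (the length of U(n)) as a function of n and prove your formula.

Claim: |U(n)| = 2^{n+1} − 1.

Base case: |U(0)| = 1, and 2^{0+1} − 1 = 1.
Assume |U(j)| = 2^{j+1} − 1.
Then |U(j+1)| = |U(j)| + 1 + |U(j)| = 2|U(j)| + 1 = 2(2^{j+1} − 1) + 1 = 2^{j+2} − 2 + 1 = 2^{j+2} − 1.
So the formula holds for j+1, and by induction |U(n)| = 2^{n+1} − 1 for all n ≥ 0.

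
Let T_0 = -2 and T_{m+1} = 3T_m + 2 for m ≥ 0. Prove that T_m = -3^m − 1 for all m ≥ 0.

Base case: T_0 = -2, and -3^0 − 1 = -1 − 1 = -2.
Assume T_j = -3^j − 1 for some j ≥ 0.
Then T_{j+1} = 3T_j + 2 = 3·(-3^j − 1) + 2 = -3^{j+1} − 3 + 2 = -3^{j+1} − 1.
This completes the inductive step, so T_m = -3^m − 1 for all m ≥ 0.

T_m = -3^m − 1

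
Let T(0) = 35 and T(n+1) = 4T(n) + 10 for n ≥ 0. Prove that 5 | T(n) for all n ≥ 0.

Base case: T(0) = 35 = 5·7, so 5 | T(0).
Assume 5 | T(m), so T(m) = 5t for some integer t.
Then T(m+1) = 4T(m) + 10 = 4·(5t) + 10 = 5(4t + 2), so 5 | T(m+1).
By induction, 5 | T(n) for all n ≥ 0.

5 | T(n)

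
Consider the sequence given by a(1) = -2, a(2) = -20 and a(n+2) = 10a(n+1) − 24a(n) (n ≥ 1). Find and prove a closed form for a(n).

Claim: a(n) = 4^n − 6^n.

Base cases: a(1) = -2 and 4^1 − 6^1 = -2; a(2) = -20 and 4^2 − 6^2 = -20.
Assume a(j) = 4^j − 6^j for all 1 ≤ j ≤ k, where k ≥ 2.
Then a(k+1) = 10a(k) − 24a(k−1) = 10·(4^k − 6^k) − 24·(4^{k−1} − 6^{k−1}) = (10·4 − 24)4^{k−1} − (10·6 − 24)6^{k−1} = 16·4^{k−1} − 36·6^{k−1} = 4^{k+1} − 6^{k+1}.
Hence a(n) = 4^n − 6^n for every n ≥ 1, by strong induction.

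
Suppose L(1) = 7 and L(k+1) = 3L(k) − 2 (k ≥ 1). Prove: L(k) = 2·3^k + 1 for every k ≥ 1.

Base case: L(1) = 7, and 2·3^1 + 1 = 6 + 1 = 7.
Assume L(j) = 2·3^j + 1 for some j ≥ 1.
Then L(j+1) = 3L(j) − 2 = 3·(2·3^j + 1) − 2 = 6·3^j + 3 − 2 = 2·3^{j+1} + 1.
So the formula holds for j+1, and by induction L(k) = 2·3^k + 1 for all k ≥ 1.

L(k) = 2·3^k + 1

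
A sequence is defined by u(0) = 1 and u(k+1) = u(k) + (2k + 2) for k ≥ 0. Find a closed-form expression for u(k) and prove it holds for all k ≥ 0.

Claim: u(k) = k^2 + k + 1.

Base case: u(0) = 1, and 0^2 + 0 + 1 = 1.
Assume u(m) = m^2 + m + 1.
Then u(m+1) = u(m) + (2m + 2) = (m^2 + m + 1) + (2m + 2) = m^2 + 3m + 3,
and (m+1)^2 + (m+1) + 1 = m^2 + 3m + 3.
This completes the inductive step, so u(k) = k^2 + k + 1 for all k ≥ 0.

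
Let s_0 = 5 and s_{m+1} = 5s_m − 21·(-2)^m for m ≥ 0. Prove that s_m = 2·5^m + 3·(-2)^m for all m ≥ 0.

Base case: s_0 = 5, and 2·5^0 + 3·(-2)^0 = 2 + 3 = 5.
Assume s_j = 2·5^j + 3·(-2)^j for some j ≥ 0.
Then s_{j+1} = 5s_j − 21·(-2)^j = 5·(2·5^j + 3·(-2)^j) − 21·(-2)^j = 2·5^{j+1} + 15·(-2)^j − 21·(-2)^j = 2·5^{j+1} − 6·(-2)^j = 2·5^{j+1} + 3·(-2)^{j+1}.
So the formula holds for j+1, and by induction s_m = 2·5^m + 3·(-2)^m for all m ≥ 0.

s_m = 2·5^m + 3·(-2)^m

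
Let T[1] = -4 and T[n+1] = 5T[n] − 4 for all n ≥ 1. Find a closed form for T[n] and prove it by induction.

Claim: T[n] = -5^n + 1.

Base case: T[1] = -4, and -5^1 + 1 = -5 + 1 = -4.
Assume T[j] = -5^j + 1 for some j ≥ 1.
Then T[j+1] = 5T[j] − 4 = 5·(-5^j + 1) − 4 = -5^{j+1} + 5 − 4 = -5^{j+1} + 1.
So the formula holds for j+1, and by induction T[n] = -5^n + 1 for all n ≥ 1.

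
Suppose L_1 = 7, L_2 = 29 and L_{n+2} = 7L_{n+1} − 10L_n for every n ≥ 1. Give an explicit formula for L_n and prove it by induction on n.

Claim: L_n = 2^n + 5^n.

Base cases: L_1 = 7 and 2^1 + 5^1 = 7; L_2 = 29 and 2^2 + 5^2 = 29.
Assume L_i = 2^i + 5^i for all 1 ≤ i ≤ j, where j ≥ 2.
Then L_{j+1} = 7L_j − 10L_{j−1} = 7·(2^j + 5^j) − 10·(2^{j−1} + 5^{j−1}) = (7·2 − 10)2^{j−1} + (7·5 − 10)5^{j−1} = 4·2^{j−1} + 25·5^{j−1} = 2^{j+1} + 5^{j+1}.
Hence L_n = 2^n + 5^n for every n ≥ 1, by strong induction.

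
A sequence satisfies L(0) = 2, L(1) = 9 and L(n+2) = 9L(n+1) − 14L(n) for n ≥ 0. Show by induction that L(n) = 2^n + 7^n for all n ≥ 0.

Base cases: L(0) = 2 and 2^0 + 7^0 = 2; L(1) = 9 and 2^1 + 7^1 = 9.
Assume L(j) = 2^j + 7^j for all 0 ≤ j ≤ k, where k ≥ 1.
Then L(k+1) = 9L(k) − 14L(k−1) = 9·(2^k + 7^k) − 14·(2^{k−1} + 7^{k−1}) = (9·2 − 14)2^{k−1} + (9·7 − 14)7^{k−1} = 4·2^{k−1} + 49·7^{k−1} = 2^{k+1} + 7^{k+1}.
This completes the inductive step, so L(n) = 2^n + 7^n for all n ≥ 0.

L(n) = 2^n + 7^n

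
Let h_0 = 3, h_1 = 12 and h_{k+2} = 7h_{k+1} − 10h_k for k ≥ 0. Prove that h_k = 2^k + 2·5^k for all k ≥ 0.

Base cases: h_0 = 3 and 2^0 + 2·5^0 = 3; h_1 = 12 and 2^1 + 2·5^1 = 12.
Assume h_j = 2^j + 2·5^j for all 0 ≤ j ≤ r, where r ≥ 1.
Then h_{r+1} = 7h_r − 10h_{r−1} = 7·(2^r + 2·5^r) − 10·(2^{r−1} + 2·5^{r−1}) = (7·2 − 10)2^{r−1} + 2·(7·5 − 10)5^{r−1} = 4·2^{r−1} + 50·5^{r−1} = 2^{r+1} + 2·5^{r+1}.
So the formula holds for r+1, and by strong induction h_k = 2^k + 2·5^k for all k ≥ 0.

h_k = 2^k + 2·5^k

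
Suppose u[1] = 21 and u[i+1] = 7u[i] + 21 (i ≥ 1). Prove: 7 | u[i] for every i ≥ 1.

Base case: u[1] = 21 = 7·3, so 7 | u[1].
Assume 7 | u[r], so u[r] = 7t for some integer t.
Then u[r+1] = 7u[r] + 21 = 7·(7t) + 21 = 7(7t + 3), so 7 | u[r+1].
So the property holds for r+1, and by induction 7 | u[i] for all i ≥ 1.

7 | u[i]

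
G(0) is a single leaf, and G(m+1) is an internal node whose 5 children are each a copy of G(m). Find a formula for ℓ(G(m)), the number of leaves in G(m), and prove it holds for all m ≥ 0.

Claim: ℓ(G(m)) = 5^m.

Base case: ℓ(G(0)) = 1, and 5^0 = 1.
Assume ℓ(G(j)) = 5^j.
Then ℓ(G(j+1)) = 5·ℓ(G(j)) = 5·5^j = 5^{j+1}.
By induction, ℓ(G(m)) = 5^m for all m ≥ 0.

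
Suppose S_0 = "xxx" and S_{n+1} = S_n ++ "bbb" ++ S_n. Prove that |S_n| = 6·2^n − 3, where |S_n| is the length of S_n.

Base case: |S_0| = 3, and 6·2^0 − 3 = 3.
Assume |S_k| = 6·2^k − 3.
Then |S_{k+1}| = |S_k| + 3 + |S_k| = 2|S_k| + 3 = 2(6·2^k − 3) + 3 = 6·2^{k+1} − 6 + 3 = 6·2^{k+1} − 3.
By induction, |S_n| = 6·2^n − 3 for all n ≥ 0.

|S_n| = 6·2^n − 3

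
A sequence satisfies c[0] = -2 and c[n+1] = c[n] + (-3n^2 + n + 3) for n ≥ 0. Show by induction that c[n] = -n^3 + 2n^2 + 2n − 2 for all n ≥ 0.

Base case: c[0] = -2, and -0^3 + 2·0^2 + 2·0 − 2 = -2.
Assume c[j] = -j^3 + 2j^2 + 2j − 2.
Then c[j+1] = c[j] + (-3j^2 + j + 3) = (-j^3 + 2j^2 + 2j − 2) + (-3j^2 + j + 3) = -j^3 − j^2 + 3j + 1,
and -(j+1)^3 + 2·(j+1)^2 + 2·(j+1) − 2 = -j^3 − j^2 + 3j + 1.
By induction, c[n] = -n^3 + 2n^2 + 2n − 2 for all n ≥ 0.

c[n] = -n^3 + 2n^2 + 2n − 2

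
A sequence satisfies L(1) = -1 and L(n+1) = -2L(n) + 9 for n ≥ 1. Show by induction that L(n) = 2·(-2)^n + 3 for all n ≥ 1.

Base case: L(1) = -1, and 2·(-2)^1 + 3 = -4 + 3 = -1.
Assume L(m) = 2·(-2)^m + 3 for some m ≥ 1.
Then L(m+1) = -2L(m) + 9 = -2·(2·(-2)^m + 3) + 9 = -4·(-2)^m − 6 + 9 = 2·(-2)^{m+1} + 3.
By induction, L(n) = 2·(-2)^n + 3 for all n ≥ 1.

L(n) = 2·(-2)^n + 3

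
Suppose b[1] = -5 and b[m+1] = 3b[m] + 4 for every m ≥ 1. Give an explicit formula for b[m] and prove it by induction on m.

Claim: b[m] = -3^m − 2.

Base case: b[1] = -5, and -3^1 − 2 = -3 − 2 = -5.
Assume b[k] = -3^k − 2 for some k ≥ 1.
Then b[k+1] = 3b[k] + 4 = 3·(-3^k − 2) + 4 = -3^{k+1} − 6 + 4 = -3^{k+1} − 2.
By induction, b[m] = -3^m − 2 for all m ≥ 1.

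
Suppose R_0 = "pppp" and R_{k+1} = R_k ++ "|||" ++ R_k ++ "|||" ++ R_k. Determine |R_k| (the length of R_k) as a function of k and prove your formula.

Claim: |R_k| = 7·3^k − 3.

Base case: |R_0| = 4, and 7·3^0 − 3 = 4.
Assume |R_j| = 7·3^j − 3.
Then |R_{j+1}| = 3|R_j| + 6 = 3(7·3^j − 3) + 6 = 7·3^{j+1} − 9 + 6 = 7·3^{j+1} − 3.
Hence |R_k| = 7·3^k − 3 for every k ≥ 0, by induction.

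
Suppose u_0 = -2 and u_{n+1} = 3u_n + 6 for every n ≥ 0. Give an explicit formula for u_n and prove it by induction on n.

Claim: u_n = 3^n − 3.

Base case: u_0 = -2, and 3^0 − 3 = 1 − 3 = -2.
Assume u_r = 3^r − 3 for some r ≥ 0.
Then u_{r+1} = 3u_r + 6 = 3·(3^r − 3) + 6 = 3^{r+1} − 9 + 6 = 3^{r+1} − 3.
Hence u_n = 3^n − 3 for every n ≥ 0, by induction.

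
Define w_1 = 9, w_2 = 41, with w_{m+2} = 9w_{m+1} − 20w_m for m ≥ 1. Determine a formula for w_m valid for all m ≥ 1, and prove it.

Claim: w_m = 5^m + 4^m.

Base cases: w_1 = 9 and 5^1 + 4^1 = 9; w_2 = 41 and 5^2 + 4^2 = 41.
Assume w_j = 5^j + 4^j for all 1 ≤ j ≤ k, where k ≥ 2.
Then w_{k+1} = 9w_k − 20w_{k−1} = 9·(5^k + 4^k) − 20·(5^{k−1} + 4^{k−1}) = (9·5 − 20)5^{k−1} + (9·4 − 20)4^{k−1} = 25·5^{k−1} + 16·4^{k−1} = 5^{k+1} + 4^{k+1}.
So the formula holds for k+1, and by strong induction w_m = 5^m + 4^m for all m ≥ 1.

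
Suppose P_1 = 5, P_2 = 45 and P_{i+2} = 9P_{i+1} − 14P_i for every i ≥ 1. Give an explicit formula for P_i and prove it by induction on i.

Claim: P_i = 7^i − 2^i.

Base cases: P_1 = 5 and 7^1 − 2^1 = 5; P_2 = 45 and 7^2 − 2^2 = 45.
Assume P_j = 7^j − 2^j for all 1 ≤ j ≤ r, where r ≥ 2.
Then P_{r+1} = 9P_r − 14P_{r−1} = 9·(7^r − 2^r) − 14·(7^{r−1} − 2^{r−1}) = (9·7 − 14)7^{r−1} − (9·2 − 14)2^{r−1} = 49·7^{r−1} − 4·2^{r−1} = 7^{r+1} − 2^{r+1}.
This completes the inductive step, so P_i = 7^i − 2^i for all i ≥ 1.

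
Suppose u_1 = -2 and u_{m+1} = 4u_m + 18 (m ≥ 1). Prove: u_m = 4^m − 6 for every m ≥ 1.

Base case: u_1 = -2, and 4^1 − 6 = 4 − 6 = -2.
Assume u_j = 4^j − 6 for some j ≥ 1.
Then u_{j+1} = 4u_j + 18 = 4·(4^j − 6) + 18 = 4^{j+1} − 24 + 18 = 4^{j+1} − 6.
By induction, u_m = 4^m − 6 for all m ≥ 1.

u_m = 4^m − 6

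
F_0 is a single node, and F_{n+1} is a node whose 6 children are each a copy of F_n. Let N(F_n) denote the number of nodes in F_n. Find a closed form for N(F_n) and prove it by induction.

Claim: N(F_n) = (6^{n+1} − 1)/5.

Base case: N(F_0) = 1, and (6^{0+1} − 1)/5 = 1.
Assume N(F_j) = (6^{j+1} − 1)/5.
Then N(F_{j+1}) = 1 + 6N(F_j) = 1 + 6·(6^{j+1} − 1)/5 = 1 + (6^{j+2} − 6)/5 = (5 + 6^{j+2} − 6)/5 = (6^{j+2} − 1)/5.
So the formula holds for j+1, and by induction N(F_n) = (6^{n+1} − 1)/5 for all n ≥ 0.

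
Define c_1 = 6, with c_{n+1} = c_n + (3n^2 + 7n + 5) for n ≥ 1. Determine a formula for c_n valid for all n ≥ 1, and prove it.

Claim: c_n = n^3 + 2n^2 + 2n + 1.

Base case: c_1 = 6, and 1^3 + 2·1^2 + 2·1 + 1 = 6.
Assume c_r = r^3 + 2r^2 + 2r + 1.
Then c_{r+1} = c_r + (3r^2 + 7r + 5) = (r^3 + 2r^2 + 2r + 1) + (3r^2 + 7r + 5) = r^3 + 5r^2 + 9r + 6,
and (r+1)^3 + 2·(r+1)^2 + 2·(r+1) + 1 = r^3 + 5r^2 + 9r + 6.
This completes the inductive step, so c_n = n^3 + 2n^2 + 2n + 1 for all n ≥ 1.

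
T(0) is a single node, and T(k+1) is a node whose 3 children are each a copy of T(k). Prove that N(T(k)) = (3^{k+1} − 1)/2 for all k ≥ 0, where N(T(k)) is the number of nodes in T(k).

Base case: N(T(0)) = 1, and (3^{0+1} − 1)/2 = 1.
Assume N(T(j)) = (3^{j+1} − 1)/2.
Then N(T(j+1)) = 1 + 3N(T(j)) = 1 + 3·(3^{j+1} − 1)/2 = 1 + (3^{j+2} − 3)/2 = (2 + 3^{j+2} − 3)/2 = (3^{j+2} − 1)/2.
So the formula holds for j+1, and by induction N(T(k)) = (3^{k+1} − 1)/2 for all k ≥ 0.

N(T(k)) = (3^{k+1} − 1)/2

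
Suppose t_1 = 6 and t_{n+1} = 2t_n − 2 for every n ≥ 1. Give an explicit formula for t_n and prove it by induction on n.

Claim: t_n = 2^{n+1} + 2.

Base case: t_1 = 6, and 2^{1+1} + 2 = 4 + 2 = 6.
Assume t_k = 2^{k+1} + 2 for some k ≥ 1.
Then t_{k+1} = 2t_k − 2 = 2·(2^{k+1} + 2) − 2 = 2^{k+2} + 4 − 2 = 2^{k+2} + 2.
By induction, t_n = 2^{n+1} + 2 for all n ≥ 1.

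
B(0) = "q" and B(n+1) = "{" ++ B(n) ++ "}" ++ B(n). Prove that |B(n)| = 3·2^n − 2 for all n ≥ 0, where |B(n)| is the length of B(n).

Base case: |B(0)| = 1, and 3·2^0 − 2 = 1.
Assume |B(m)| = 3·2^m − 2.
Then |B(m+1)| = 1 + |B(m)| + 1 + |B(m)| = 2|B(m)| + 2 = 2(3·2^m − 2) + 2 = 3·2^{m+1} − 4 + 2 = 3·2^{m+1} − 2.
So the formula holds for m+1, and by induction |B(n)| = 3·2^n − 2 for all n ≥ 0.

|B(n)| = 3·2^n − 2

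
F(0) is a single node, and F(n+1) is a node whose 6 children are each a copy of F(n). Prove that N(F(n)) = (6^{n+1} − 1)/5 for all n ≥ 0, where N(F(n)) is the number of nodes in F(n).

Base case: N(F(0)) = 1, and (6^{0+1} − 1)/5 = 1.
Assume N(F(j)) = (6^{j+1} − 1)/5.
Then N(F(j+1)) = 1 + 6N(F(j)) = 1 + 6·(6^{j+1} − 1)/5 = 1 + (6^{j+2} − 6)/5 = (5 + 6^{j+2} − 6)/5 = (6^{j+2} − 1)/5.
This completes the inductive step, so N(F(n)) = (6^{n+1} − 1)/5 for all n ≥ 0.

N(F(n)) = (6^{n+1} − 1)/5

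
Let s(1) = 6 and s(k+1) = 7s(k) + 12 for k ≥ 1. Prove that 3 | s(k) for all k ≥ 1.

Base case: s(1) = 6 = 3·2, so 3 | s(1).
Assume 3 | s(j), so s(j) = 3t for some integer t.
Then s(j+1) = 7s(j) + 12 = 7·(3t) + 12 = 3(7t + 4), so 3 | s(j+1).
This completes the inductive step, so 3 | s(k) for all k ≥ 1.

3 | s(k)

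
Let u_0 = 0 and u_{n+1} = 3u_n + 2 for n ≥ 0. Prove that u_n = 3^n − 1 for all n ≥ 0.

Base case: u_0 = 0, and 3^0 − 1 = 1 − 1 = 0.
Assume u_r = 3^r − 1 for some r ≥ 0.
Then u_{r+1} = 3u_r + 2 = 3·(3^r − 1) + 2 = 3^{r+1} − 3 + 2 = 3^{r+1} − 1.
Hence u_n = 3^n − 1 for every n ≥ 0, by induction.

u_n = 3^n − 1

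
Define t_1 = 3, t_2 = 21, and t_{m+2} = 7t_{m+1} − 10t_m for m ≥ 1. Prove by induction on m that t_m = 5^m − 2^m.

Base cases: t_1 = 3 and 5^1 − 2^1 = 3; t_2 = 21 and 5^2 − 2^2 = 21.
Assume t_i = 5^i − 2^i for all 1 ≤ i ≤ j, where j ≥ 2.
Then t_{j+1} = 7t_j − 10t_{j−1} = 7·(5^j − 2^j) − 10·(5^{j−1} − 2^{j−1}) = (7·5 − 10)5^{j−1} − (7·2 − 10)2^{j−1} = 25·5^{j−1} − 4·2^{j−1} = 5^{j+1} − 2^{j+1}.
By strong induction, t_m = 5^m − 2^m for all m ≥ 1.

t_m = 5^m − 2^m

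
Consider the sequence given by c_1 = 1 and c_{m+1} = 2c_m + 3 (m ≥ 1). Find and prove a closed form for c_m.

Claim: c_m = 2^{m+1} − 3.

Base case: c_1 = 1, and 2^{1+1} − 3 = 4 − 3 = 1.
Assume c_r = 2^{r+1} − 3 for some r ≥ 1.
Then c_{r+1} = 2c_r + 3 = 2·(2^{r+1} − 3) + 3 = 2^{r+2} − 6 + 3 = 2^{r+2} − 3.
This completes the inductive step, so c_m = 2^{m+1} − 3 for all m ≥ 1.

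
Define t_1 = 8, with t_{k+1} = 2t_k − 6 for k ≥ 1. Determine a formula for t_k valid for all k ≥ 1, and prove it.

Claim: t_k = 2^k + 6.

Base case: t_1 = 8, and 2^1 + 6 = 2 + 6 = 8.
Assume t_r = 2^r + 6 for some r ≥ 1.
Then t_{r+1} = 2t_r − 6 = 2·(2^r + 6) − 6 = 2^{r+1} + 12 − 6 = 2^{r+1} + 6.
Hence t_k = 2^k + 6 for every k ≥ 1, by induction.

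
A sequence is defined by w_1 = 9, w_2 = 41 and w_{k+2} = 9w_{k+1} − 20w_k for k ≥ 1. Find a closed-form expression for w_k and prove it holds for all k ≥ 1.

Claim: w_k = 4^k + 5^k.

Base cases: w_1 = 9 and 4^1 + 5^1 = 9; w_2 = 41 and 4^2 + 5^2 = 41.
Assume w_i = 4^i + 5^i for all 1 ≤ i ≤ j, where j ≥ 2.
Then w_{j+1} = 9w_j − 20w_{j−1} = 9·(4^j + 5^j) − 20·(4^{j−1} + 5^{j−1}) = (9·4 − 20)4^{j−1} + (9·5 − 20)5^{j−1} = 16·4^{j−1} + 25·5^{j−1} = 4^{j+1} + 5^{j+1}.
Hence w_k = 4^k + 5^k for every k ≥ 1, by strong induction.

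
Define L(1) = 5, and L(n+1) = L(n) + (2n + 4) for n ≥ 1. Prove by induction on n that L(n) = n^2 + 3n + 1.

Base case: L(1) = 5, and 1^2 + 3·1 + 1 = 5.
Assume L(m) = m^2 + 3m + 1.
Then L(m+1) = L(m) + (2m + 4) = (m^2 + 3m + 1) + (2m + 4) = m^2 + 5m + 5,
and (m+1)^2 + 3·(m+1) + 1 = m^2 + 5m + 5.
Hence L(n) = n^2 + 3n + 1 for every n ≥ 1, by induction.

L(n) = n^2 + 3n + 1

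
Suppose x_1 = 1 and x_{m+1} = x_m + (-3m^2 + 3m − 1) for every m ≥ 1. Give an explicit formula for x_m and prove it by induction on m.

Claim: x_m = -m^3 + 3m^2 − 3m + 2.

Base case: x_1 = 1, and -1^3 + 3·1^2 − 3·1 + 2 = 1.
Assume x_j = -j^3 + 3j^2 − 3j + 2.
Then x_{j+1} = x_j + (-3j^2 + 3j − 1) = (-j^3 + 3j^2 − 3j + 2) + (-3j^2 + 3j − 1) = -j^3 + 1,
and -(j+1)^3 + 3·(j+1)^2 − 3·(j+1) + 2 = -j^3 + 1.
By induction, x_m = -m^3 + 3m^2 − 3m + 2 for all m ≥ 1.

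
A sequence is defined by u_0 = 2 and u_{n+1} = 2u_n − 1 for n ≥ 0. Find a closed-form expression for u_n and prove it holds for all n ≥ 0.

Claim: u_n = 2^n + 1.

Base case: u_0 = 2, and 2^0 + 1 = 1 + 1 = 2.
Assume u_r = 2^r + 1 for some r ≥ 0.
Then u_{r+1} = 2u_r − 1 = 2·(2^r + 1) − 1 = 2^{r+1} + 2 − 1 = 2^{r+1} + 1.
This completes the inductive step, so u_n = 2^n + 1 for all n ≥ 0.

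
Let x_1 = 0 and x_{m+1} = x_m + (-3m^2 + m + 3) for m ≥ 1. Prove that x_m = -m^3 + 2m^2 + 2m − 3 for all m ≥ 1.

Base case: x_1 = 0, and -1^3 + 2·1^2 + 2·1 − 3 = 0.
Assume x_j = -j^3 + 2j^2 + 2j − 3.
Then x_{j+1} = x_j + (-3j^2 + j + 3) = (-j^3 + 2j^2 + 2j − 3) + (-3j^2 + j + 3) = -j^3 − j^2 + 3j,
and -(j+1)^3 + 2·(j+1)^2 + 2·(j+1) − 3 = -j^3 − j^2 + 3j.
Hence x_m = -m^3 + 2m^2 + 2m − 3 for every m ≥ 1, by induction.

x_m = -m^3 + 2m^2 + 2m − 3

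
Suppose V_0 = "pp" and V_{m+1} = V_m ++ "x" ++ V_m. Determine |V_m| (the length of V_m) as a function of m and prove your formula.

Claim: |V_m| = 3·2^m − 1.

Base case: |V_0| = 2, and 3·2^0 − 1 = 2.
Assume |V_k| = 3·2^k − 1.
Then |V_{k+1}| = |V_k| + 1 + |V_k| = 2|V_k| + 1 = 2(3·2^k − 1) + 1 = 3·2^{k+1} − 2 + 1 = 3·2^{k+1} − 1.
So the formula holds for k+1, and by induction |V_m| = 3·2^m − 1 for all m ≥ 0.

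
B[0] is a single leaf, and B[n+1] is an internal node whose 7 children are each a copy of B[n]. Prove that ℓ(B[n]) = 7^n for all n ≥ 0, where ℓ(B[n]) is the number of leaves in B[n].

Base case: ℓ(B[0]) = 1, and 7^0 = 1.
Assume ℓ(B[j]) = 7^j.
Then ℓ(B[j+1]) = 7·ℓ(B[j]) = 7·7^j = 7^{j+1}.
This completes the inductive step, so ℓ(B[n]) = 7^n for all n ≥ 0.

ℓ(B[n]) = 7^n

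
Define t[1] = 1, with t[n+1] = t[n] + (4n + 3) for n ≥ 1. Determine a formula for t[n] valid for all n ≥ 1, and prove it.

Claim: t[n] = 2n^2 + n − 2.

Base case: t[1] = 1, and 2·1^2 + 1 − 2 = 1.
Assume t[r] = 2r^2 + r − 2.
Then t[r+1] = t[r] + (4r + 3) = (2r^2 + r − 2) + (4r + 3) = 2r^2 + 5r + 1,
and 2·(r+1)^2 + (r+1) − 2 = 2r^2 + 5r + 1.
This completes the inductive step, so t[n] = 2n^2 + n − 2 for all n ≥ 1.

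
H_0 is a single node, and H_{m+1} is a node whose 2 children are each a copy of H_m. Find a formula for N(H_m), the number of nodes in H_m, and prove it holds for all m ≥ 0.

Claim: N(H_m) = 2^{m+1} − 1.

Base case: N(H_0) = 1, and 2^{0+1} − 1 = 1.
Assume N(H_k) = 2^{k+1} − 1.
Then N(H_{k+1}) = 1 + 2N(H_k) = 1 + 2(2^{k+1} − 1) = 2^{k+2} − 2 + 1 = 2^{k+2} − 1.
By induction, N(H_m) = 2^{m+1} − 1 for all m ≥ 0.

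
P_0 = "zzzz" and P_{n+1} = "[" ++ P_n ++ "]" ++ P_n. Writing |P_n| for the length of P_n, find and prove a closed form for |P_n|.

Claim: |P_n| = 6·2^n − 2.

Base case: |P_0| = 4, and 6·2^0 − 2 = 4.
Assume |P_m| = 6·2^m − 2.
Then |P_{m+1}| = 1 + |P_m| + 1 + |P_m| = 2|P_m| + 2 = 2(6·2^m − 2) + 2 = 6·2^{m+1} − 4 + 2 = 6·2^{m+1} − 2.
Hence |P_n| = 6·2^n − 2 for every n ≥ 0, by induction.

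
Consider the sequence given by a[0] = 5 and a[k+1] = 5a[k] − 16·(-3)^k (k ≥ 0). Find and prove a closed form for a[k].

Claim: a[k] = 3·5^k + 2·(-3)^k.

Base case: a[0] = 5, and 3·5^0 + 2·(-3)^0 = 3 + 2 = 5.
Assume a[j] = 3·5^j + 2·(-3)^j for some j ≥ 0.
Then a[j+1] = 5a[j] − 16·(-3)^j = 5·(3·5^j + 2·(-3)^j) − 16·(-3)^j = 3·5^{j+1} + 10·(-3)^j − 16·(-3)^j = 3·5^{j+1} − 6·(-3)^j = 3·5^{j+1} + 2·(-3)^{j+1}.
This completes the inductive step, so a[k] = 3·5^k + 2·(-3)^k for all k ≥ 0.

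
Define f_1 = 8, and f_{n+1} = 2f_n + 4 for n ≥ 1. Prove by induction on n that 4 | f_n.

Base case: f_1 = 8 = 4·2, so 4 | f_1.
Assume 4 | f_k, so f_k = 4t for some integer t.
Then f_{k+1} = 2f_k + 4 = 2·(4t) + 4 = 4(2t + 1), so 4 | f_{k+1}.
By induction, 4 | f_n for all n ≥ 1.

4 | f_n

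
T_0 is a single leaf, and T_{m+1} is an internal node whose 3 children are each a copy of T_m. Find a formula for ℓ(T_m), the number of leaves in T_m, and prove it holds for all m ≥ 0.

Claim: ℓ(T_m) = 3^m.

Base case: ℓ(T_0) = 1, and 3^0 = 1.
Assume ℓ(T_r) = 3^r.
Then ℓ(T_{r+1}) = 3·ℓ(T_r) = 3·3^r = 3^{r+1}.
This completes the inductive step, so ℓ(T_m) = 3^m for all m ≥ 0.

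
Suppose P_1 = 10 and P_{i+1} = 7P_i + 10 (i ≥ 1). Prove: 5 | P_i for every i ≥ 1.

Base case: P_1 = 10 = 5·2, so 5 | P_1.
Assume 5 | P_m, so P_m = 5t for some integer t.
Then P_{m+1} = 7P_m + 10 = 7·(5t) + 10 = 5(7t + 2), so 5 | P_{m+1}.
This completes the inductive step, so 5 | P_i for all i ≥ 1.

5 | P_i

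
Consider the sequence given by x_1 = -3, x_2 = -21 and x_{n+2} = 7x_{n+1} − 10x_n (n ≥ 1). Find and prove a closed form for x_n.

Claim: x_n = -5^n + 2^n.

Base cases: x_1 = -3 and -5^1 + 2^1 = -3; x_2 = -21 and -5^2 + 2^2 = -21.
Assume x_j = -5^j + 2^j for all 1 ≤ j ≤ r, where r ≥ 2.
Then x_{r+1} = 7x_r − 10x_{r−1} = 7·(-5^r + 2^r) − 10·(-5^{r−1} + 2^{r−1}) = -(7·5 − 10)5^{r−1} + (7·2 − 10)2^{r−1} = -25·5^{r−1} + 4·2^{r−1} = -5^{r+1} + 2^{r+1}.
By strong induction, x_n = -5^n + 2^n for all n ≥ 1.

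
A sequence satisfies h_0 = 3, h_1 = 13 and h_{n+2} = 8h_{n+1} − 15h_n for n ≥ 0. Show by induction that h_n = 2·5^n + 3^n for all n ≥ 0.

Base cases: h_0 = 3 and 2·5^0 + 3^0 = 3; h_1 = 13 and 2·5^1 + 3^1 = 13.
Assume h_j = 2·5^j + 3^j for all 0 ≤ j ≤ k, where k ≥ 1.
Then h_{k+1} = 8h_k − 15h_{k−1} = 8·(2·5^k + 3^k) − 15·(2·5^{k−1} + 3^{k−1}) = 2·(8·5 − 15)5^{k−1} + (8·3 − 15)3^{k−1} = 50·5^{k−1} + 9·3^{k−1} = 2·5^{k+1} + 3^{k+1}.
This completes the inductive step, so h_n = 2·5^n + 3^n for all n ≥ 0.

h_n = 2·5^n + 3^n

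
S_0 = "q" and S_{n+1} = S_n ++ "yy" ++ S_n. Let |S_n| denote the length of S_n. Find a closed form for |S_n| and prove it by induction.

Claim: |S_n| = 3·2^n − 2.

Base case: |S_0| = 1, and 3·2^0 − 2 = 1.
Assume |S_m| = 3·2^m − 2.
Then |S_{m+1}| = |S_m| + 2 + |S_m| = 2|S_m| + 2 = 2(3·2^m − 2) + 2 = 3·2^{m+1} − 4 + 2 = 3·2^{m+1} − 2.
So the formula holds for m+1, and by induction |S_n| = 3·2^n − 2 for all n ≥ 0.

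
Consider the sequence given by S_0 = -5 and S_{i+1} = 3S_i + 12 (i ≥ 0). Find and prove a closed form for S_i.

Claim: S_i = 3^i − 6.

Base case: S_0 = -5, and 3^0 − 6 = 1 − 6 = -5.
Assume S_k = 3^k − 6 for some k ≥ 0.
Then S_{k+1} = 3S_k + 12 = 3·(3^k − 6) + 12 = 3^{k+1} − 18 + 12 = 3^{k+1} − 6.
Hence S_i = 3^i − 6 for every i ≥ 0, by induction.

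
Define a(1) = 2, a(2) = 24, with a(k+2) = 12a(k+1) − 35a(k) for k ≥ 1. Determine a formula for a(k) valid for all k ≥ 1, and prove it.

Claim: a(k) = -5^k + 7^k.

Base cases: a(1) = 2 and -5^1 + 7^1 = 2; a(2) = 24 and -5^2 + 7^2 = 24.
Assume a(i) = -5^i + 7^i for all 1 ≤ i ≤ j, where j ≥ 2.
Then a(j+1) = 12a(j) − 35a(j−1) = 12·(-5^j + 7^j) − 35·(-5^{j−1} + 7^{j−1}) = -(12·5 − 35)5^{j−1} + (12·7 − 35)7^{j−1} = -25·5^{j−1} + 49·7^{j−1} = -5^{j+1} + 7^{j+1}.
So the formula holds for j+1, and by strong induction a(k) = -5^k + 7^k for all k ≥ 1.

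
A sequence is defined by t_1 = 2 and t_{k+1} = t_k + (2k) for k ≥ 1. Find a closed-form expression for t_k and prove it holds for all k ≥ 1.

Claim: t_k = k^2 − k + 2.

Base case: t_1 = 2, and 1^2 − 1 + 2 = 2.
Assume t_j = j^2 − j + 2.
Then t_{j+1} = t_j + (2j) = (j^2 − j + 2) + (2j) = j^2 + j + 2,
and (j+1)^2 − (j+1) + 2 = j^2 + j + 2.
By induction, t_k = k^2 − k + 2 for all k ≥ 1.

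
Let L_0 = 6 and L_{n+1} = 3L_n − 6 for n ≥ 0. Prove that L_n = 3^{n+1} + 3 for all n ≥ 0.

Base case: L_0 = 6, and 3^{0+1} + 3 = 3 + 3 = 6.
Assume L_k = 3^{k+1} + 3 for some k ≥ 0.
Then L_{k+1} = 3L_k − 6 = 3·(3^{k+1} + 3) − 6 = 3^{k+2} + 9 − 6 = 3^{k+2} + 3.
So the formula holds for k+1, and by induction L_n = 3^{n+1} + 3 for all n ≥ 0.

L_n = 3^{n+1} + 3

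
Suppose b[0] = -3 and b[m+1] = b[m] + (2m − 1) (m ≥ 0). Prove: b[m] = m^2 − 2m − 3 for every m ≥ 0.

Base case: b[0] = -3, and 0^2 − 2·0 − 3 = -3.
Assume b[r] = r^2 − 2r − 3.
Then b[r+1] = b[r] + (2r − 1) = (r^2 − 2r − 3) + (2r − 1) = r^2 − 4,
and (r+1)^2 − 2·(r+1) − 3 = r^2 − 4.
By induction, b[m] = m^2 − 2m − 3 for all m ≥ 0.

b[m] = m^2 − 2m − 3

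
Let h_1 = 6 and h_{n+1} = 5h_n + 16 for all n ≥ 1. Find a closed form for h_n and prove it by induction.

Claim: h_n = 2·5^n − 4.

Base case: h_1 = 6, and 2·5^1 − 4 = 10 − 4 = 6.
Assume h_j = 2·5^j − 4 for some j ≥ 1.
Then h_{j+1} = 5h_j + 16 = 5·(2·5^j − 4) + 16 = 10·5^j − 20 + 16 = 2·5^{j+1} − 4.
Hence h_n = 2·5^n − 4 for every n ≥ 1, by induction.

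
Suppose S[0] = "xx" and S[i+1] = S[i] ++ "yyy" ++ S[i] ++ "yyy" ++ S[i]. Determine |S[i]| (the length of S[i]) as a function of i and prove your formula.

Claim: |S[i]| = 5·3^i − 3.

Base case: |S[0]| = 2, and 5·3^0 − 3 = 2.
Assume |S[j]| = 5·3^j − 3.
Then |S[j+1]| = 3|S[j]| + 6 = 3(5·3^j − 3) + 6 = 5·3^{j+1} − 9 + 6 = 5·3^{j+1} − 3.
This completes the inductive step, so |S[i]| = 5·3^i − 3 for all i ≥ 0.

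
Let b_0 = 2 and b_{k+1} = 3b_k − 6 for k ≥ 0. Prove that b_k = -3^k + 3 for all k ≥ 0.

Base case: b_0 = 2, and -3^0 + 3 = -1 + 3 = 2.
Assume b_r = -3^r + 3 for some r ≥ 0.
Then b_{r+1} = 3b_r − 6 = 3·(-3^r + 3) − 6 = -3^{r+1} + 9 − 6 = -3^{r+1} + 3.
By induction, b_k = -3^k + 3 for all k ≥ 0.

b_k = -3^k + 3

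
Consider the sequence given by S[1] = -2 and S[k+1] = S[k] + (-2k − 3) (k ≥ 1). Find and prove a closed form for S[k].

Claim: S[k] = -k^2 − 2k + 1.

Base case: S[1] = -2, and -1^2 − 2·1 + 1 = -2.
Assume S[m] = -m^2 − 2m + 1.
Then S[m+1] = S[m] + (-2m − 3) = (-m^2 − 2m + 1) + (-2m − 3) = -m^2 − 4m − 2,
and -(m+1)^2 − 2·(m+1) + 1 = -m^2 − 4m − 2.
Hence S[k] = -k^2 − 2k + 1 for every k ≥ 1, by induction.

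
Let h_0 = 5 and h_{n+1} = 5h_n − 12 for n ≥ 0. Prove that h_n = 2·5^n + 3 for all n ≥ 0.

Base case: h_0 = 5, and 2·5^0 + 3 = 2 + 3 = 5.
Assume h_m = 2·5^m + 3 for some m ≥ 0.
Then h_{m+1} = 5h_m − 12 = 5·(2·5^m + 3) − 12 = 10·5^m + 15 − 12 = 2·5^{m+1} + 3.
By induction, h_n = 2·5^n + 3 for all n ≥ 0.

h_n = 2·5^n + 3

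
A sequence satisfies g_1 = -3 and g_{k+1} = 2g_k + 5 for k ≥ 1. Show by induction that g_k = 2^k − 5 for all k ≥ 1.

Base case: g_1 = -3, and 2^1 − 5 = 2 − 5 = -3.
Assume g_r = 2^r − 5 for some r ≥ 1.
Then g_{r+1} = 2g_r + 5 = 2·(2^r − 5) + 5 = 2^{r+1} − 10 + 5 = 2^{r+1} − 5.
By induction, g_k = 2^k − 5 for all k ≥ 1.

g_k = 2^k − 5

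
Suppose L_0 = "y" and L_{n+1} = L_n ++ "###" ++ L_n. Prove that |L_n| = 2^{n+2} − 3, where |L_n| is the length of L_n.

Base case: |L_0| = 1, and 2^{0+2} − 3 = 1.
Assume |L_k| = 2^{k+2} − 3.
Then |L_{k+1}| = |L_k| + 3 + |L_k| = 2|L_k| + 3 = 2(2^{k+2} − 3) + 3 = 2^{k+3} − 6 + 3 = 2^{k+3} − 3.
Hence |L_n| = 2^{n+2} − 3 for every n ≥ 0, by induction.

|L_n| = 2^{n+2} − 3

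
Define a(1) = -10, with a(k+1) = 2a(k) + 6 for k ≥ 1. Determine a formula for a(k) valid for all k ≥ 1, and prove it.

Claim: a(k) = -2^{k+1} − 6.

Base case: a(1) = -10, and -2^{1+1} − 6 = -4 − 6 = -10.
Assume a(m) = -2^{m+1} − 6 for some m ≥ 1.
Then a(m+1) = 2a(m) + 6 = 2·(-2^{m+1} − 6) + 6 = -2^{m+2} − 12 + 6 = -2^{m+2} − 6.
This completes the inductive step, so a(k) = -2^{k+1} − 6 for all k ≥ 1.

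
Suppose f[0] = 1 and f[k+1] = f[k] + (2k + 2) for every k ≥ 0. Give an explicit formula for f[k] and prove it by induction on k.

Claim: f[k] = k^2 + k + 1.

Base case: f[0] = 1, and 0^2 + 0 + 1 = 1.
Assume f[j] = j^2 + j + 1.
Then f[j+1] = f[j] + (2j + 2) = (j^2 + j + 1) + (2j + 2) = j^2 + 3j + 3,
and (j+1)^2 + (j+1) + 1 = j^2 + 3j + 3.
Hence f[k] = k^2 + k + 1 for every k ≥ 0, by induction.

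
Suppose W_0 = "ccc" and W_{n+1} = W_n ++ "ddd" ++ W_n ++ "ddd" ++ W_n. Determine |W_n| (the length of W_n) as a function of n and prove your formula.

Claim: |W_n| = 6·3^n − 3.

Base case: |W_0| = 3, and 6·3^0 − 3 = 3.
Assume |W_m| = 6·3^m − 3.
Then |W_{m+1}| = 3|W_m| + 6 = 3(6·3^m − 3) + 6 = 6·3^{m+1} − 9 + 6 = 6·3^{m+1} − 3.
Hence |W_n| = 6·3^n − 3 for every n ≥ 0, by induction.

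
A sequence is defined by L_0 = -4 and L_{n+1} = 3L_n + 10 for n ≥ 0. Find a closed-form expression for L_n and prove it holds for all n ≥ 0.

Claim: L_n = 3^n − 5.

Base case: L_0 = -4, and 3^0 − 5 = 1 − 5 = -4.
Assume L_m = 3^m − 5 for some m ≥ 0.
Then L_{m+1} = 3L_m + 10 = 3·(3^m − 5) + 10 = 3^{m+1} − 15 + 10 = 3^{m+1} − 5.
This completes the inductive step, so L_n = 3^n − 5 for all n ≥ 0.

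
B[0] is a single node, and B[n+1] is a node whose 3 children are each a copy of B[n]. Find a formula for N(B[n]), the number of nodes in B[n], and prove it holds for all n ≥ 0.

Claim: N(B[n]) = (3^{n+1} − 1)/2.

Base case: N(B[0]) = 1, and (3^{0+1} − 1)/2 = 1.
Assume N(B[r]) = (3^{r+1} − 1)/2.
Then N(B[r+1]) = 1 + 3N(B[r]) = 1 + 3·(3^{r+1} − 1)/2 = 1 + (3^{r+2} − 3)/2 = (2 + 3^{r+2} − 3)/2 = (3^{r+2} − 1)/2.
This completes the inductive step, so N(B[n]) = (3^{n+1} − 1)/2 for all n ≥ 0.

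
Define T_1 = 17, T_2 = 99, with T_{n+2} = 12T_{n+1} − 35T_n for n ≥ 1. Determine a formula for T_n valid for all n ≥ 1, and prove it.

Claim: T_n = 2·5^n + 7^n.

Base cases: T_1 = 17 and 2·5^1 + 7^1 = 17; T_2 = 99 and 2·5^2 + 7^2 = 99.
Assume T_j = 2·5^j + 7^j for all 1 ≤ j ≤ m, where m ≥ 2.
Then T_{m+1} = 12T_m − 35T_{m−1} = 12·(2·5^m + 7^m) − 35·(2·5^{m−1} + 7^{m−1}) = 2·(12·5 − 35)5^{m−1} + (12·7 − 35)7^{m−1} = 50·5^{m−1} + 49·7^{m−1} = 2·5^{m+1} + 7^{m+1}.
Hence T_n = 2·5^n + 7^n for every n ≥ 1, by strong induction.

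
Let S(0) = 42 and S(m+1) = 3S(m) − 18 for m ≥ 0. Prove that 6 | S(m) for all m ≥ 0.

Base case: S(0) = 42 = 6·7, so 6 | S(0).
Assume 6 | S(r), so S(r) = 6t for some integer t.
Then S(r+1) = 3S(r) − 18 = 3·(6t) − 18 = 6(3t − 3), so 6 | S(r+1).
This completes the inductive step, so 6 | S(m) for all m ≥ 0.

6 | S(m)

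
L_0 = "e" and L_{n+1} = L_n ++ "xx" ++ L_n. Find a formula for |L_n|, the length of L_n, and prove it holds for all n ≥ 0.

Claim: |L_n| = 3·2^n − 2.

Base case: |L_0| = 1, and 3·2^0 − 2 = 1.
Assume |L_r| = 3·2^r − 2.
Then |L_{r+1}| = |L_r| + 2 + |L_r| = 2|L_r| + 2 = 2(3·2^r − 2) + 2 = 3·2^{r+1} − 4 + 2 = 3·2^{r+1} − 2.
This completes the inductive step, so |L_n| = 3·2^n − 2 for all n ≥ 0.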